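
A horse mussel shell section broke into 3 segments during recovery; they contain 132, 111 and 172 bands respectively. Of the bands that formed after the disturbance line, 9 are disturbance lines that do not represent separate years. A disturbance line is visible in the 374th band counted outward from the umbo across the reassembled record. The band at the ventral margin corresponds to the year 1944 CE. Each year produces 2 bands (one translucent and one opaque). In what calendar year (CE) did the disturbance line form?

1928 CE

Total bands = 132 + 111 + 172 = 415.
Between band 374 and the ventral margin there are 415 − 374 = 41 bands.
41 − 9 false = 32 true bands after the disturbance line.
32 bands at 2 per year is 32 / 2 = 16 years.
1944 − 16 = 1928 CE.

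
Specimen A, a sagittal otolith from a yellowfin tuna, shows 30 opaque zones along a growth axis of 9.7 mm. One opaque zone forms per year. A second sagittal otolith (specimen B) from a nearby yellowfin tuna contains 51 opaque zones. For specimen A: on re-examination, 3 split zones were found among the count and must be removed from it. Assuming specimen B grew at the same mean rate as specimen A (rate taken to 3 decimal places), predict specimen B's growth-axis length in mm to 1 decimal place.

18.3 mm

Specimen A: adjusted count: 30 − 3 = 27 opaque zones.
A: Extension rate ≈ 9.7 / 27 = 0.359 mm per year.
For B, 0.359 mm/year × 51 years = 18.3 mm.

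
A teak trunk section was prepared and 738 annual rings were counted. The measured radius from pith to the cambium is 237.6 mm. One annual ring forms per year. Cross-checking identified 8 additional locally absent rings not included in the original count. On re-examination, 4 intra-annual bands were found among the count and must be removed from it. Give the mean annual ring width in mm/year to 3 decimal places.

0.320 mm/year

Correcting the raw count gives 738 − 4 + 8 = 742 true annual rings.
237.6 mm over 742 years gives 237.6 / 742 ≈ 0.320 mm/year.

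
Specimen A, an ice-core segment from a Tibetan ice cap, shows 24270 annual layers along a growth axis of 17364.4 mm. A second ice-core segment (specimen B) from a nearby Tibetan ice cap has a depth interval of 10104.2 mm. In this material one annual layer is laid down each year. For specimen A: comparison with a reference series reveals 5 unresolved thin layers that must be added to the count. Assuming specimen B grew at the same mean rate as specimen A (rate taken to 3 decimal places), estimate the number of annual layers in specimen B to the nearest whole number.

Specimen A: true annual layer count = 24270 + 5 = 24275.
A: Extension rate ≈ 17364.4 / 24275 = 0.715 mm/yr.
B spans 10104.2 / 0.715 = 14131.75 years ≈ 14132 annual layers.

14132 annual layers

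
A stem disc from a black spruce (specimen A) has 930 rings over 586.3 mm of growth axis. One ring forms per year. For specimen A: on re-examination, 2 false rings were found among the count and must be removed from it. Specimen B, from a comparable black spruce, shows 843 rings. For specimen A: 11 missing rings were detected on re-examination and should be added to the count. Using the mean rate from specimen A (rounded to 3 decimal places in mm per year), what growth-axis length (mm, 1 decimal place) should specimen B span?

526.0 mm

Specimen A: after corrections the count is 930 − 2 + 11 = 939 rings.
A: Extension rate ≈ 586.3 / 939 = 0.624 mm per year.
Length of B = 0.624 × 843 = 526.0 mm.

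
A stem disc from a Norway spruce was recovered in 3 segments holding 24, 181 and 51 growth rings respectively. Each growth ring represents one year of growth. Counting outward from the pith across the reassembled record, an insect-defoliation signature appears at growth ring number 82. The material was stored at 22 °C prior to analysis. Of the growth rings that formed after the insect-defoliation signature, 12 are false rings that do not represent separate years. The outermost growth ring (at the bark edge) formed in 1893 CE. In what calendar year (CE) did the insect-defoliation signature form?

Total growth rings = 24 + 181 + 51 = 256.
256 − 82 = 174 growth rings lie beyond the insect-defoliation signature toward the bark edge.
Removing the 12 false growth rings leaves 174 − 12 = 162 true growth rings beyond the insect-defoliation signature.
1893 − 162 = 1731 CE.

1731 CE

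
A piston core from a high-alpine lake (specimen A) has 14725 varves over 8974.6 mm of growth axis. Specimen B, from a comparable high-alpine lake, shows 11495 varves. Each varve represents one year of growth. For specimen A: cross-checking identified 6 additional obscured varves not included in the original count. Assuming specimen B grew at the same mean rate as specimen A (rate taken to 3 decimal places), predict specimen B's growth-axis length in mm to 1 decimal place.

7000.5 mm

Specimen A: correcting the raw count gives 14725 + 6 = 14731 true varves.
A: Mean rate = 8974.6 mm / 14731 years ≈ 0.609 mm/yr.
B's length ≈ 0.609 × 11495 = 7000.5 mm.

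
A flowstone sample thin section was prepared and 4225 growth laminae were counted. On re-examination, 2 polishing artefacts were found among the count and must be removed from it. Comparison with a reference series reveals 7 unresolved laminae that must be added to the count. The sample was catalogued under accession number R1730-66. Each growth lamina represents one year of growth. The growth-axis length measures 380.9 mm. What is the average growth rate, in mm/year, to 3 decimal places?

True growth lamina count = 4225 − 2 + 7 = 4230.
380.9 mm over 4230 years gives 380.9 / 4230 ≈ 0.090 mm/year.

0.090 mm/year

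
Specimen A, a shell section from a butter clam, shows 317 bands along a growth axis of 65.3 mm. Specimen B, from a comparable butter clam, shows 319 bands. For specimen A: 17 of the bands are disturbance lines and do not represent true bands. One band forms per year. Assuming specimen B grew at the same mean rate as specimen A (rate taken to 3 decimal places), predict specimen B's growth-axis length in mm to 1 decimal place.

69.5 mm

Specimen A: correcting the raw count gives 317 − 17 = 300 true bands.
A: 65.3 mm over 300 years gives 65.3 / 300 ≈ 0.218 mm per year.
B's length ≈ 0.218 × 319 = 69.5 mm.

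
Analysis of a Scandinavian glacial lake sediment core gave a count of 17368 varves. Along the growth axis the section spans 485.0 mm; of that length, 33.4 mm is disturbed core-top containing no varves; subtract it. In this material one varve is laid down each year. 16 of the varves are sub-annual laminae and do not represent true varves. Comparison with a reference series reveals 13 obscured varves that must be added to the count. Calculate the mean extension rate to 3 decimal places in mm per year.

0.026 mm per year

After corrections the count is 17368 − 16 + 13 = 17365 varves.
Net length = 485.0 − 33.4 = 451.6 mm.
451.6 mm over 17365 years gives 451.6 / 17365 ≈ 0.026 mm per year.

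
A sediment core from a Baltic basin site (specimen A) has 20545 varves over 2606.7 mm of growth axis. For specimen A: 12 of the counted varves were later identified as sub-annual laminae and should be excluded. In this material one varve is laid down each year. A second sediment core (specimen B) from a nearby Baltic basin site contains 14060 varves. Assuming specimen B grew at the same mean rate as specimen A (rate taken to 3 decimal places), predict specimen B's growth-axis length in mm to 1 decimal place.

Specimen A: true varve count = 20545 − 12 = 20533.
A: Mean rate = 2606.7 mm / 20533 years ≈ 0.127 mm/yr.
B's length ≈ 0.127 × 14060 = 1785.6 mm.

1785.6 mm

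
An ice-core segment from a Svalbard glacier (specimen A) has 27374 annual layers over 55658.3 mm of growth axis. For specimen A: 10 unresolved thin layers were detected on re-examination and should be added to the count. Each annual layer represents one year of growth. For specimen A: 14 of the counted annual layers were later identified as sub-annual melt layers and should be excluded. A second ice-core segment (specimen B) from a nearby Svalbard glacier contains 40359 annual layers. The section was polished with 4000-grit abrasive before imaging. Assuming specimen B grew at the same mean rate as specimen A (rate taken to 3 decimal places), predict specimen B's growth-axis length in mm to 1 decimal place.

Specimen A: adjusted count: 27374 − 14 + 10 = 27370 annual layers.
A: Mean rate = 55658.3 mm / 27370 years ≈ 2.034 mm per year.
B's length ≈ 2.034 × 40359 = 82090.2 mm.

82090.2 mm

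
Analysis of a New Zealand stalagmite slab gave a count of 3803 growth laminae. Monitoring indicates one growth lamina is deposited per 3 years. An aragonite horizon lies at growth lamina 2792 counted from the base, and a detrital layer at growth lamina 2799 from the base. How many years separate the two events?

The two markers are separated by 2799 − 2792 = 7 growth laminae.
7 growth laminae at 3 years each span 7 × 3 = 21 years.

21 years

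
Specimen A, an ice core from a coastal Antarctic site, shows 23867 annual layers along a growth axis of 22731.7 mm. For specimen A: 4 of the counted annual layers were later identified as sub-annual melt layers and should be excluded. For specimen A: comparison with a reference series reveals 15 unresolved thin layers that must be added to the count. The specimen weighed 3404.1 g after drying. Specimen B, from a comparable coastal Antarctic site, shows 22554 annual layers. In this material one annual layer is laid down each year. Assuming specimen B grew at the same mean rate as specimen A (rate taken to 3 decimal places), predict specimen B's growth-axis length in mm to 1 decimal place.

21471.4 mm

Specimen A: correcting the raw count gives 23867 − 4 + 15 = 23878 true annual layers.
A: 22731.7 mm over 23878 years gives 22731.7 / 23878 ≈ 0.952 mm/yr.
Length of B = 0.952 × 22554 = 21471.4 mm.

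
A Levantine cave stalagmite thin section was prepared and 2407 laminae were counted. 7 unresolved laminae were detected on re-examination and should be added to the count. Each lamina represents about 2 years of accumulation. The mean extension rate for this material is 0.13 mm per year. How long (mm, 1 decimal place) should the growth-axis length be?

627.6 mm

Correcting the raw count gives 2407 + 7 = 2414 true laminae.
Multiplying by 2 years per lamina: 2414 × 2 = 4828 years.
4828 years at 0.13 mm/year gives 0.13 × 4828 = 627.6 mm.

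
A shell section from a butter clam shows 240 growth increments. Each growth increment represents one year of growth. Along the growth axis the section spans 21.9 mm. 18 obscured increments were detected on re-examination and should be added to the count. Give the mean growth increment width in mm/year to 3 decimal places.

0.085 mm/year

Correcting the raw count gives 240 + 18 = 258 true growth increments.
Mean rate = 21.9 mm / 258 years ≈ 0.085 mm/year.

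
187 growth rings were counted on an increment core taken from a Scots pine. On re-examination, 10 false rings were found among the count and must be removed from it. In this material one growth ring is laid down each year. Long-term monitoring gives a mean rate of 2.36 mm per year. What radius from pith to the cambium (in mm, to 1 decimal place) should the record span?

417.7 mm

True growth ring count = 187 − 10 = 177.
Length ≈ 2.36 × 177 = 417.7 mm.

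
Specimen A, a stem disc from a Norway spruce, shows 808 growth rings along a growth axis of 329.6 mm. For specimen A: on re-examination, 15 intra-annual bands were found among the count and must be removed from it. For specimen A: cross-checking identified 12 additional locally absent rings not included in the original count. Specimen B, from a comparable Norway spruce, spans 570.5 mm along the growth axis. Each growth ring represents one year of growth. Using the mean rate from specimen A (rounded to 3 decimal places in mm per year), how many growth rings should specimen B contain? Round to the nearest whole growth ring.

Specimen A: true growth ring count = 808 − 15 + 12 = 805.
A: 329.6 mm over 805 years gives 329.6 / 805 ≈ 0.409 mm per year.
B spans 570.5 / 0.409 = 1394.87 years ≈ 1395 growth rings.

1395 growth rings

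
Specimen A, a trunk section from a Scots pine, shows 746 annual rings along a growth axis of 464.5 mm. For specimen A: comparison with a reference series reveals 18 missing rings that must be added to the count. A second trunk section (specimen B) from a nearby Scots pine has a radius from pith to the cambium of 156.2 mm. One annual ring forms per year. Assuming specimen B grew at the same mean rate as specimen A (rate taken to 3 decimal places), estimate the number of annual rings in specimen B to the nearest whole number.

Specimen A: after corrections the count is 746 + 18 = 764 annual rings.
A: Mean rate = 464.5 mm / 764 years ≈ 0.608 mm/yr.
For B, 156.2 / 0.608 = 256.91 years ≈ 257 annual rings.

257 annual rings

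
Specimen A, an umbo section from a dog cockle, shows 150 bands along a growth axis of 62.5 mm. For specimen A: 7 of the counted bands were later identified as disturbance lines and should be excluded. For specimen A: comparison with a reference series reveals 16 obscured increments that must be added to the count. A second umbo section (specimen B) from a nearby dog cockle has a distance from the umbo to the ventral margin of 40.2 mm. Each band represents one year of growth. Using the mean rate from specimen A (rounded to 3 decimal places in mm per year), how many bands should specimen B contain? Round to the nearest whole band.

102 bands

Specimen A: correcting the raw count gives 150 − 7 + 16 = 159 true bands.
A: Extension rate ≈ 62.5 / 159 = 0.393 mm/year.
B spans 40.2 / 0.393 = 102.29 years ≈ 102 bands.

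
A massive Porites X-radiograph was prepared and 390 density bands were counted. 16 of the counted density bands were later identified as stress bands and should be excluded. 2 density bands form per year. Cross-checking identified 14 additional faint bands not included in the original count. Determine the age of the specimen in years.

194 years

True density band count = 390 − 16 + 14 = 388.
With 2 density bands per year, 388 / 2 = 194 years.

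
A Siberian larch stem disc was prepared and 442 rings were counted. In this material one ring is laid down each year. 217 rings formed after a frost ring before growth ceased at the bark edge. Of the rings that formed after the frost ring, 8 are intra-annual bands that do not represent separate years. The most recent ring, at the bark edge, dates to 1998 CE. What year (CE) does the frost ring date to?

1789 CE

There are 217 rings younger than the frost ring.
Excluding 8 false rings: 217 − 8 = 209.
Counting back 209 years from 1998 CE places the frost ring in 1998 − 209 = 1789 CE.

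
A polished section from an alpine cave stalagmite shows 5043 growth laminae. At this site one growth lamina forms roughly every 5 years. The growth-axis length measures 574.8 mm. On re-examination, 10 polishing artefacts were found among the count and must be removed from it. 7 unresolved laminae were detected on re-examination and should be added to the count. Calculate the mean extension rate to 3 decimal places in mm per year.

True growth lamina count = 5043 − 10 + 7 = 5040.
5040 growth laminae at 5 years each span 5040 × 5 = 25200 years.
Mean rate = 574.8 mm / 25200 years ≈ 0.023 mm per year.

0.023 mm per year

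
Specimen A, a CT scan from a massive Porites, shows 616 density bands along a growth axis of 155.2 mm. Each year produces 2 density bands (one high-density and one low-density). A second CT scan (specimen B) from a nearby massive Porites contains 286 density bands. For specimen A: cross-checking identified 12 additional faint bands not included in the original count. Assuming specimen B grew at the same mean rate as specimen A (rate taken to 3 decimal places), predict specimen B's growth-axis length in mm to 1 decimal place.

Specimen A: after corrections the count is 616 + 12 = 628 density bands.
Specimen A: dividing by 2 density bands per year: 628 / 2 = 314 years.
A: Extension rate ≈ 155.2 / 314 = 0.494 mm/year.
Specimen B: dividing by 2 density bands per year: 286 / 2 = 143 years. For B, 0.494 mm/year × 143 years = 70.6 mm.

70.6 mm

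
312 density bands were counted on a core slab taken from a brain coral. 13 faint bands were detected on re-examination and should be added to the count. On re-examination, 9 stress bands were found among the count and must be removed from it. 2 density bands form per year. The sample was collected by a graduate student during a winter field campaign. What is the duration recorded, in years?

158 yr

True density band count = 312 − 9 + 13 = 316.
316 density bands at 2 per year is 316 / 2 = 158 years.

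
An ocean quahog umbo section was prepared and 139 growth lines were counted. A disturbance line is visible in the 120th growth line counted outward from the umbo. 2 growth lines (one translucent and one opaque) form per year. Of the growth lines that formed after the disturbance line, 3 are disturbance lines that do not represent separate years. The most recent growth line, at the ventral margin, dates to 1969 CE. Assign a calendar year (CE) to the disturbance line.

1961 CE

139 − 120 = 19 growth lines lie beyond the disturbance line toward the ventral margin.
Removing the 3 false growth lines leaves 19 − 3 = 16 true growth lines beyond the disturbance line.
With 2 growth lines per year, 16 / 2 = 8 years.
Counting back 8 years from 1969 CE places the disturbance line in 1969 − 8 = 1961 CE.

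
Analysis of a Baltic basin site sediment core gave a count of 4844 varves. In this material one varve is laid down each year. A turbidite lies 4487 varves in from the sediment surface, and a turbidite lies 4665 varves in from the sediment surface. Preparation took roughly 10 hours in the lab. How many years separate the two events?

The two markers are separated by 4665 − 4487 = 178 varves.
At one varve per year, 178 years elapsed between them.

178 years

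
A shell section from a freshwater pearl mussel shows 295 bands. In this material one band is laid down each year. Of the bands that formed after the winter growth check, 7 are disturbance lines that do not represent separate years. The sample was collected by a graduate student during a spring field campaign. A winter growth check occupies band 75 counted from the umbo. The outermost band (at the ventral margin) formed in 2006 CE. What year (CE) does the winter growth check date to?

Between band 75 and the ventral margin there are 295 − 75 = 220 bands.
Removing the 7 false bands leaves 220 − 7 = 213 true bands beyond the winter growth check.
The band at the ventral margin is 2006 CE, so the winter growth check dates to 2006 − 213 = 1793 CE.

1793 CE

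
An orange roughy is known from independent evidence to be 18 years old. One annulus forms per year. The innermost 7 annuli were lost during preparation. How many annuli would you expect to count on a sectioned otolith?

11 annuli

At one annulus per year, 18 years correspond to 18 annuli.
Less the 7 uncaptured annuli: 18 − 7 = 11.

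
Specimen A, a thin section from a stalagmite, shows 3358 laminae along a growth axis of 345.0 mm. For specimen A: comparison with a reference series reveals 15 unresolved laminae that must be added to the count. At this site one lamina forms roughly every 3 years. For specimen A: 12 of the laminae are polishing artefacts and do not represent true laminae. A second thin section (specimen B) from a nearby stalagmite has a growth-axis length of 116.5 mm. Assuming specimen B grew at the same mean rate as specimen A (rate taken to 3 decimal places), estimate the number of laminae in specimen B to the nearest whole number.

1142 laminae

Specimen A: correcting the raw count gives 3358 − 12 + 15 = 3361 true laminae.
Specimen A: at 3 years per lamina, 3361 × 3 = 10083 years.
A: 345.0 mm over 10083 years gives 345.0 / 10083 ≈ 0.034 mm per year.
B spans 116.5 / 0.034 = 3426.47 years; at 3 years per lamina that is 3426.47 / 3 ≈ 1142 laminae.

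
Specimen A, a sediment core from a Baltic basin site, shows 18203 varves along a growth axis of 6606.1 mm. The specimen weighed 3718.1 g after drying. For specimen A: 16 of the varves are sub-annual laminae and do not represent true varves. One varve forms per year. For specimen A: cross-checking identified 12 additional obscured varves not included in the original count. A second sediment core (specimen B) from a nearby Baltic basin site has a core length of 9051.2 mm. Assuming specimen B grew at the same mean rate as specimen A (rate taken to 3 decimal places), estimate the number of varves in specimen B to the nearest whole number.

24934 varves

Specimen A: adjusted count: 18203 − 16 + 12 = 18199 varves.
A: Mean rate = 6606.1 mm / 18199 years ≈ 0.363 mm/yr.
Specimen B: 9051.2 mm / 0.363 mm per year = 24934.44 years ≈ 24934 varves.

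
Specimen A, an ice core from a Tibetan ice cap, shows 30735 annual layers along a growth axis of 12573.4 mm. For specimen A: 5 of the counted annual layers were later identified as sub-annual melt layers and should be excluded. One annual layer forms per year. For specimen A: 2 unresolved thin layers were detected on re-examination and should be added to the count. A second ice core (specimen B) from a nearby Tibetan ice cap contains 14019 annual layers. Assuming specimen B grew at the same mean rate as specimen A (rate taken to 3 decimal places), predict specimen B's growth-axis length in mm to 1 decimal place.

5733.8 mm

Specimen A: adjusted count: 30735 − 5 + 2 = 30732 annual layers.
A: Mean rate = 12573.4 mm / 30732 years ≈ 0.409 mm/year.
Length of B = 0.409 × 14019 = 5733.8 mm.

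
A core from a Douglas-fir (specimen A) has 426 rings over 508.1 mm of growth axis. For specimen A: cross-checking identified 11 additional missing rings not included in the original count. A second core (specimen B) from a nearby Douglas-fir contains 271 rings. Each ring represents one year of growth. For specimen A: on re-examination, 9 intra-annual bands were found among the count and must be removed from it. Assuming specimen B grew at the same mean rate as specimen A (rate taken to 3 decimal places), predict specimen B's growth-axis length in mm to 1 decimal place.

321.7 mm

Specimen A: after corrections the count is 426 − 9 + 11 = 428 rings.
A: Mean rate = 508.1 mm / 428 years ≈ 1.187 mm/yr.
Length of B = 1.187 × 271 = 321.7 mm.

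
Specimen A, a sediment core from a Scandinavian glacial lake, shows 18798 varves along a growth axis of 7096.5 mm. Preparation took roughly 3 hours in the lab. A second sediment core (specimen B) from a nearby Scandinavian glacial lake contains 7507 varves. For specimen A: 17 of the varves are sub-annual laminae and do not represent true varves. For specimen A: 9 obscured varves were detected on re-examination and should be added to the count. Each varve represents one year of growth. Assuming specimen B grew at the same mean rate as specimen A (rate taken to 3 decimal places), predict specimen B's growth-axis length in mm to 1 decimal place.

2837.6 mm

Specimen A: correcting the raw count gives 18798 − 17 + 9 = 18790 true varves.
A: 7096.5 mm over 18790 years gives 7096.5 / 18790 ≈ 0.378 mm/yr.
Length of B = 0.378 × 7507 = 2837.6 mm.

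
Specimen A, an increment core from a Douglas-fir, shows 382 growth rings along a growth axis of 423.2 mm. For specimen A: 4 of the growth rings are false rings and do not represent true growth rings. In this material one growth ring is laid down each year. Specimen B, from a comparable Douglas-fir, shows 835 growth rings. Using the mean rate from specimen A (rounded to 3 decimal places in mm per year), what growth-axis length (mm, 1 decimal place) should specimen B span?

935.2 mm

Specimen A: correcting the raw count gives 382 − 4 = 378 true growth rings.
A: Mean rate = 423.2 mm / 378 years ≈ 1.120 mm/yr.
For B, 1.120 mm/year × 835 years = 935.2 mm.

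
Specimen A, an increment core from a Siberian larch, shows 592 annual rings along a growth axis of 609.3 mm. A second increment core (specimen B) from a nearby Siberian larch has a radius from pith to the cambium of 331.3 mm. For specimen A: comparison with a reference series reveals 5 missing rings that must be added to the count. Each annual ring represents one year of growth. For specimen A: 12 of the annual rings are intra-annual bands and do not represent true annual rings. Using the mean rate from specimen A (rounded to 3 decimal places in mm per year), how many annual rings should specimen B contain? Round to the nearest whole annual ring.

318 annual rings

Specimen A: correcting the raw count gives 592 − 12 + 5 = 585 true annual rings.
A: 609.3 mm over 585 years gives 609.3 / 585 ≈ 1.042 mm/year.
B spans 331.3 / 1.042 = 317.95 years ≈ 318 annual rings.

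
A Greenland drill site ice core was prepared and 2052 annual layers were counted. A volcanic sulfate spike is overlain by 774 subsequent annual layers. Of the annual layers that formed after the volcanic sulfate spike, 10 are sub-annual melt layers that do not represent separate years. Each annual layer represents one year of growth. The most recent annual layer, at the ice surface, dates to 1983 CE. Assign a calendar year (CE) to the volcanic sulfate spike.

There are 774 annual layers younger than the volcanic sulfate spike.
Removing the 10 false annual layers leaves 774 − 10 = 764 true annual layers beyond the volcanic sulfate spike.
Counting back 764 years from 1983 CE places the volcanic sulfate spike in 1983 − 764 = 1219 CE.

1219 CE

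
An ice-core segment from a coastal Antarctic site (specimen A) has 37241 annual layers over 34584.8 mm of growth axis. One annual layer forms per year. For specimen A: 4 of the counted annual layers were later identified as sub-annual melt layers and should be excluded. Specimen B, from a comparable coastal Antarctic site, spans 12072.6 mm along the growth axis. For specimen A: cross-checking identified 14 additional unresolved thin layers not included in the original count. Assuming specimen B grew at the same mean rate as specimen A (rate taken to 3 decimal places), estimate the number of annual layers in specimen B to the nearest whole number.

Specimen A: true annual layer count = 37241 − 4 + 14 = 37251.
A: 34584.8 mm over 37251 years gives 34584.8 / 37251 ≈ 0.928 mm/year.
Specimen B: 12072.6 mm / 0.928 mm per year = 13009.27 years ≈ 13009 annual layers.

13009 annual layers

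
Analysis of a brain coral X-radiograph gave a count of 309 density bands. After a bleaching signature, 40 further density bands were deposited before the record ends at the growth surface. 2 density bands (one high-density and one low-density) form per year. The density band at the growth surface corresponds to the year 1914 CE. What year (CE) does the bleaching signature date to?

1894 CE

40 density bands formed after the bleaching signature.
40 density bands at 2 per year is 40 / 2 = 20 years.
Counting back 20 years from 1914 CE places the bleaching signature in 1914 − 20 = 1894 CE.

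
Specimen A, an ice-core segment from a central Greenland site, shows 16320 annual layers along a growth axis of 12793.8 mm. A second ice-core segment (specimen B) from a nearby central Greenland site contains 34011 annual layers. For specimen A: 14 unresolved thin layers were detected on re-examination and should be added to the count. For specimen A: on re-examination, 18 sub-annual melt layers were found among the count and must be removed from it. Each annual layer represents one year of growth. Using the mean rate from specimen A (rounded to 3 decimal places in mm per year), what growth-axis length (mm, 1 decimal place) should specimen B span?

26664.6 mm

Specimen A: correcting the raw count gives 16320 − 18 + 14 = 16316 true annual layers.
A: 12793.8 mm over 16316 years gives 12793.8 / 16316 ≈ 0.784 mm/yr.
For B, 0.784 mm/year × 34011 years = 26664.6 mm.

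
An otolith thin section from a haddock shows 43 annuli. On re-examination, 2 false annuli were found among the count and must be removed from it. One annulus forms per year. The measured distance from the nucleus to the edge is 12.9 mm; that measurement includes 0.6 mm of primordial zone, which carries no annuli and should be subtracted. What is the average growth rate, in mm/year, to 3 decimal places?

Adjusted count: 43 − 2 = 41 annuli.
The growth record spans 12.9 − 0.6 = 12.3 mm.
Extension rate ≈ 12.3 / 41 = 0.300 mm/year.

0.300 mm/year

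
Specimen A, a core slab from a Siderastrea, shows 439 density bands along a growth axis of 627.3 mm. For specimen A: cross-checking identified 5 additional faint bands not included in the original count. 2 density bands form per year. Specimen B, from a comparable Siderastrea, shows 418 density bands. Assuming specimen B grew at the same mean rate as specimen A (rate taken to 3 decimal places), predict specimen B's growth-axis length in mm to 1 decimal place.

Specimen A: after corrections the count is 439 + 5 = 444 density bands.
Specimen A: with 2 density bands per year, 444 / 2 = 222 years.
A: 627.3 mm over 222 years gives 627.3 / 222 ≈ 2.826 mm/year.
Specimen B: 418 density bands at 2 per year is 418 / 2 = 209 years. Length of B = 2.826 × 209 = 590.6 mm.

590.6 mm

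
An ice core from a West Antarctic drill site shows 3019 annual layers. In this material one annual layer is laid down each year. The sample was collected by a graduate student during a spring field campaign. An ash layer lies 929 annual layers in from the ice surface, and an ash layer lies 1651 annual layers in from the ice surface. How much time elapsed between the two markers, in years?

722 years

Separation: 1651 − 929 = 722 annual layers.
One annual layer per year makes the interval 722 years.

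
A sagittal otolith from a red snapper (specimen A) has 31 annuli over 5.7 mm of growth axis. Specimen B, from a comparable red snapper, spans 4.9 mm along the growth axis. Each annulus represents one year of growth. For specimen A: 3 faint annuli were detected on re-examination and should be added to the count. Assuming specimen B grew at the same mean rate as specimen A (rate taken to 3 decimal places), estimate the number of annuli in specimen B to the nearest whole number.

29 annuli

Specimen A: after corrections the count is 31 + 3 = 34 annuli.
A: 5.7 mm over 34 years gives 5.7 / 34 ≈ 0.168 mm/year.
B spans 4.9 / 0.168 = 29.17 years ≈ 29 annuli.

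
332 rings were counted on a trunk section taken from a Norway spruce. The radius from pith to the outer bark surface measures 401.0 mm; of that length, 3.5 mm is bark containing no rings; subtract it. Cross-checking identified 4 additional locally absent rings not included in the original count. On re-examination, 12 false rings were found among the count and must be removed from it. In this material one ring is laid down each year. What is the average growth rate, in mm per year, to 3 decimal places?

True ring count = 332 − 12 + 4 = 324.
The growth record spans 401.0 − 3.5 = 397.5 mm.
Extension rate ≈ 397.5 / 324 = 1.227 mm per year.

1.227 mm per year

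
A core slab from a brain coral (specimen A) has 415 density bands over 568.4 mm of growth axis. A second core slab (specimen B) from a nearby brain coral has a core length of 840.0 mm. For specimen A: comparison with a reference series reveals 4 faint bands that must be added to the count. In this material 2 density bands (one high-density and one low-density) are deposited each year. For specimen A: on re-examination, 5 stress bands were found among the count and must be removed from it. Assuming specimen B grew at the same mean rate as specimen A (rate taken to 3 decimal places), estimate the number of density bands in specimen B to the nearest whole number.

Specimen A: correcting the raw count gives 415 − 5 + 4 = 414 true density bands.
Specimen A: 414 density bands at 2 per year is 414 / 2 = 207 years.
A: 568.4 mm over 207 years gives 568.4 / 207 ≈ 2.746 mm/yr.
Specimen B: 840.0 mm / 2.746 mm per year = 305.90 years; at 2 density bands per year that is 305.90 × 2 ≈ 612 density bands.

612 density bands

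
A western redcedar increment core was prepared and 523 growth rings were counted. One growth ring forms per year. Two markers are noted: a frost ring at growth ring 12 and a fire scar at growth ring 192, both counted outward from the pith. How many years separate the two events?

180 yr

192 − 12 = 180 growth rings lie between the two events.
That is 180 years at one growth ring per year.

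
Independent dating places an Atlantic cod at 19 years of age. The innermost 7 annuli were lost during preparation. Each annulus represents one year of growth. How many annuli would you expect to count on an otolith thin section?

One annulus per year gives 19 annuli over 19 years.
19 − 7 missed = 12 annuli expected in the prepared section.

12 annuli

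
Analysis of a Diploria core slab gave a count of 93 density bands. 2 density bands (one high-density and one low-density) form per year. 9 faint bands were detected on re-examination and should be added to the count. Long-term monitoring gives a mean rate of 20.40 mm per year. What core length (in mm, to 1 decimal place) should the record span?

Adjusted count: 93 + 9 = 102 density bands.
102 density bands at 2 per year is 102 / 2 = 51 years.
51 years at 20.40 mm/year gives 20.40 × 51 = 1040.4 mm.

1040.4 mm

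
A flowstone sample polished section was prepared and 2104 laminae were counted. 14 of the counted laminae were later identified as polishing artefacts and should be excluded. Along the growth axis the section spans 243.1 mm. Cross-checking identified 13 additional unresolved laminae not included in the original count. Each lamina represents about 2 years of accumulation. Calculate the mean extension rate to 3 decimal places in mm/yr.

Adjusted count: 2104 − 14 + 13 = 2103 laminae.
2103 laminae at 2 years each span 2103 × 2 = 4206 years.
Mean rate = 243.1 mm / 4206 years ≈ 0.058 mm/yr.

0.058 mm/yr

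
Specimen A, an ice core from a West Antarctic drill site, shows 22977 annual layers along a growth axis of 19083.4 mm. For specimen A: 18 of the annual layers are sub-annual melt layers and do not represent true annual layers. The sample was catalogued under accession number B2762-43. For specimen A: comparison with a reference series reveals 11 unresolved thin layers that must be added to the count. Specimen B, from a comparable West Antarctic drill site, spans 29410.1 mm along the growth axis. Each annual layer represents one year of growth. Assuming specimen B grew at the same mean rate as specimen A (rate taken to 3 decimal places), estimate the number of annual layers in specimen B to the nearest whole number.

35391 annual layers

Specimen A: correcting the raw count gives 22977 − 18 + 11 = 22970 true annual layers.
A: 19083.4 mm over 22970 years gives 19083.4 / 22970 ≈ 0.831 mm/yr.
B spans 29410.1 / 0.831 = 35391.22 years ≈ 35391 annual layers.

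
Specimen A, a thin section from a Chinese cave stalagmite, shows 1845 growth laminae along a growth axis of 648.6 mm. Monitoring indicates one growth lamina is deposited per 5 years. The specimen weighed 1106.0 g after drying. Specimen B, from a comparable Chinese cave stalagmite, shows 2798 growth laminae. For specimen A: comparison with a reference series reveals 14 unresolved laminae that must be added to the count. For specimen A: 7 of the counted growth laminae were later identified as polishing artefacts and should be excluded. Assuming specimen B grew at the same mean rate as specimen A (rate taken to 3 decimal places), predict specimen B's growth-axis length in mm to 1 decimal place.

Specimen A: adjusted count: 1845 − 7 + 14 = 1852 growth laminae.
Specimen A: 1852 growth laminae at 5 years each span 1852 × 5 = 9260 years.
A: Extension rate ≈ 648.6 / 9260 = 0.070 mm/yr.
Specimen B: at 5 years per growth lamina, 2798 × 5 = 13990 years. Length of B = 0.070 × 13990 = 979.3 mm.

979.3 mm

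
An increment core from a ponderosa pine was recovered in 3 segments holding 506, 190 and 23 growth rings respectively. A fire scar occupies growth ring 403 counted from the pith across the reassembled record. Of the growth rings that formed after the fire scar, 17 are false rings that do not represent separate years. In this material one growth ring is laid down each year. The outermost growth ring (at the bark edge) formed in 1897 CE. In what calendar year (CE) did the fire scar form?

1598 CE

Total growth rings = 506 + 190 + 23 = 719.
Between growth ring 403 and the bark edge there are 719 − 403 = 316 growth rings.
Excluding 17 false growth rings: 316 − 17 = 299.
1897 − 299 = 1598 CE.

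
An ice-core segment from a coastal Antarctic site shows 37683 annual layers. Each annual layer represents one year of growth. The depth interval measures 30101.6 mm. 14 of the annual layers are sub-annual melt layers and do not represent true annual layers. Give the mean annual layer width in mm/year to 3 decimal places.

0.799 mm/year

Correcting the raw count gives 37683 − 14 = 37669 true annual layers.
Extension rate ≈ 30101.6 / 37669 = 0.799 mm/year.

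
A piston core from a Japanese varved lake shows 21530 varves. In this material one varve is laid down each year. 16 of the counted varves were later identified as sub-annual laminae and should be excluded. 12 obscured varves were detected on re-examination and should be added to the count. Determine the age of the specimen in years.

21526 yr

Adjusted count: 21530 − 16 + 12 = 21526 varves.
One varve per year makes the duration 21526 years.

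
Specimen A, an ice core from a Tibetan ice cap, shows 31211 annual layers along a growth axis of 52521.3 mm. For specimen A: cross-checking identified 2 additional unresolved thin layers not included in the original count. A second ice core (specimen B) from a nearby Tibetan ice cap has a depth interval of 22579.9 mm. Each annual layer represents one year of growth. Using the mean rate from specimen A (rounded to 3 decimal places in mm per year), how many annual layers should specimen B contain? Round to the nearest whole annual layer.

13416 annual layers

Specimen A: adjusted count: 31211 + 2 = 31213 annual layers.
A: 52521.3 mm over 31213 years gives 52521.3 / 31213 ≈ 1.683 mm per year.
For B, 22579.9 / 1.683 = 13416.46 years ≈ 13416 annual layers.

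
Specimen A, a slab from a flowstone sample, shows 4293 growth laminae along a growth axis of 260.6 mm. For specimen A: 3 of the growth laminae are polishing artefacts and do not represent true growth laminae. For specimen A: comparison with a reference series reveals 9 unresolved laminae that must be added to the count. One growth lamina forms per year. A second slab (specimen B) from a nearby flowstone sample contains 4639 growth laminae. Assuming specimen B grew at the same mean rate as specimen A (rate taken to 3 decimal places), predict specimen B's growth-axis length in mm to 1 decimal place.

283.0 mm

Specimen A: adjusted count: 4293 − 3 + 9 = 4299 growth laminae.
A: 260.6 mm over 4299 years gives 260.6 / 4299 ≈ 0.061 mm/year.
Length of B = 0.061 × 4639 = 283.0 mm.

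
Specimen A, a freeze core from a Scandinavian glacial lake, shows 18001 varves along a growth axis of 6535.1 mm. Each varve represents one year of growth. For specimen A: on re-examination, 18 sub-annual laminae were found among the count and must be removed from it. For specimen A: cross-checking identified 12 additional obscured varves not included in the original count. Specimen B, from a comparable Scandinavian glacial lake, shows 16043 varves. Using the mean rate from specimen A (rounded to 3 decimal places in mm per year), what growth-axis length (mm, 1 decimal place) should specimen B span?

Specimen A: true varve count = 18001 − 18 + 12 = 17995.
A: 6535.1 mm over 17995 years gives 6535.1 / 17995 ≈ 0.363 mm/yr.
For B, 0.363 mm/year × 16043 years = 5823.6 mm.

5823.6 mm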